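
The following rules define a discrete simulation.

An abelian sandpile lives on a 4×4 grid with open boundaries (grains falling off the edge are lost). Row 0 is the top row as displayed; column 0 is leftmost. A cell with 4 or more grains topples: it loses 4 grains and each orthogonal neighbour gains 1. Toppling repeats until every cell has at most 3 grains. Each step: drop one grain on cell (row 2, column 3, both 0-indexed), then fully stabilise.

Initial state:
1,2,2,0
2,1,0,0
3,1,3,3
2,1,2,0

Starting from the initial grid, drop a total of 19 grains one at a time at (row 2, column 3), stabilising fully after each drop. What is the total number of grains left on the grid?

32

[0] 1,2,2,0
2,1,0,0
3,1,3,3
2,1,2,0
[1] 1,2,2,0
2,1,1,1
3,2,0,1
2,1,3,1
[2] 1,2,2,0
2,1,1,1
3,2,0,2
2,1,3,1
[3] 1,2,2,0
2,1,1,1
3,2,0,3
2,1,3,1
[4] 1,2,2,0
2,1,1,2
3,2,1,0
2,1,3,2
[5] 1,2,2,0
2,1,1,2
3,2,1,1
2,1,3,2
[6] 1,2,2,0
2,1,1,2
3,2,1,2
2,1,3,2
[7] 1,2,2,0
2,1,1,2
3,2,1,3
2,1,3,2
[8] 1,2,2,0
2,1,1,3
3,2,2,0
2,1,3,3
[9] 1,2,2,0
2,1,1,3
3,2,2,1
2,1,3,3
[10] 1,2,2,0
2,1,1,3
3,2,2,2
2,1,3,3
[11] 1,2,2,0
2,1,1,3
3,2,2,3
2,1,3,3
[12] 1,2,2,1
2,1,3,0
3,3,0,3
2,2,1,1
[13] 1,2,2,1
2,1,3,1
3,3,1,0
2,2,1,2
[14] 1,2,2,1
2,1,3,1
3,3,1,1
2,2,1,2
[15] 1,2,2,1
2,1,3,1
3,3,1,2
2,2,1,2
[16] 1,2,2,1
2,1,3,1
3,3,1,3
2,2,1,2
[17] 1,2,2,1
2,1,3,2
3,3,2,0
2,2,1,3
[18] 1,2,2,1
2,1,3,2
3,3,2,1
2,2,1,3
[19] 1,2,2,1
2,1,3,2
3,3,2,2
2,2,1,3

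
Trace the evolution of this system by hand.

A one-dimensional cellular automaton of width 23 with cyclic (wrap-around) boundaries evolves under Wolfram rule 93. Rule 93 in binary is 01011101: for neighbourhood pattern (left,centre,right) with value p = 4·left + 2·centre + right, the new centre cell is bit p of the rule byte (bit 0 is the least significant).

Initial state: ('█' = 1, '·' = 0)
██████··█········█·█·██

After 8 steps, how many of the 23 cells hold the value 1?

t=0: ██████··█········█·█·██
t=1: ·····██·████████·█·█·█·
t=2: ████·██·█······█·█·█·██
t=3: ···█·██·██████·█·█·█·█·
t=4: ██·█·██·█····█·█·█·█·██
t=5: ·█·█·██·████·█·█·█·█·█·
t=6: ·█·█·██·█··█·█·█·█·█·██
t=7: ·█·█·██·██·█·█·█·█·█·██
t=8: ·█·█·██·██·█·█·█·█·█·██

13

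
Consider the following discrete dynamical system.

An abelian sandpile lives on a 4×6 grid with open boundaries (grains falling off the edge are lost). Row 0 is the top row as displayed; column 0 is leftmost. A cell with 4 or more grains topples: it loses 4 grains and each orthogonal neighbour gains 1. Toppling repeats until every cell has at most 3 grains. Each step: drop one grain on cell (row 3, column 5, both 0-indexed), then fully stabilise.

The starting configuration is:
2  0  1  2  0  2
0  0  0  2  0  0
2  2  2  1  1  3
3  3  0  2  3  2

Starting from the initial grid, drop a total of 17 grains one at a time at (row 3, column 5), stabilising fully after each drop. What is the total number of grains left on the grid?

35

k=0  2  0  1  2  0  2
0  0  0  2  0  0
2  2  2  1  1  3
3  3  0  2  3  2
k=1  2  0  1  2  0  2
0  0  0  2  0  0
2  2  2  1  1  3
3  3  0  2  3  3
k=2  2  0  1  2  0  2
0  0  0  2  0  1
2  2  2  1  3  0
3  3  0  3  0  2
k=3  2  0  1  2  0  2
0  0  0  2  0  1
2  2  2  1  3  0
3  3  0  3  0  3
k=4  2  0  1  2  0  2
0  0  0  2  0  1
2  2  2  1  3  1
3  3  0  3  1  0
k=5  2  0  1  2  0  2
0  0  0  2  0  1
2  2  2  1  3  1
3  3  0  3  1  1
k=6  2  0  1  2  0  2
0  0  0  2  0  1
2  2  2  1  3  1
3  3  0  3  1  2
k=7  2  0  1  2  0  2
0  0  0  2  0  1
2  2  2  1  3  1
3  3  0  3  1  3
k=8  2  0  1  2  0  2
0  0  0  2  0  1
2  2  2  1  3  2
3  3  0  3  2  0
k=9  2  0  1  2  0  2
0  0  0  2  0  1
2  2  2  1  3  2
3  3  0  3  2  1
k=10  2  0  1  2  0  2
0  0  0  2  0  1
2  2  2  1  3  2
3  3  0  3  2  2
k=11  2  0  1  2  0  2
0  0  0  2  0  1
2  2  2  1  3  2
3  3  0  3  2  3
k=12  2  0  1  2  0  2
0  0  0  2  0  1
2  2  2  1  3  3
3  3  0  3  3  0
k=13  2  0  1  2  0  2
0  0  0  2  0  1
2  2  2  1  3  3
3  3  0  3  3  1
k=14  2  0  1  2  0  2
0  0  0  2  0  1
2  2  2  1  3  3
3  3  0  3  3  2
k=15  2  0  1  2  0  2
0  0  0  2  0  1
2  2  2  1  3  3
3  3  0  3  3  3
k=16  2  0  1  2  0  2
0  0  0  2  1  2
2  2  2  3  1  1
3  3  1  0  2  2
k=17  2  0  1  2  0  2
0  0  0  2  1  2
2  2  2  3  1  1
3  3  1  0  2  3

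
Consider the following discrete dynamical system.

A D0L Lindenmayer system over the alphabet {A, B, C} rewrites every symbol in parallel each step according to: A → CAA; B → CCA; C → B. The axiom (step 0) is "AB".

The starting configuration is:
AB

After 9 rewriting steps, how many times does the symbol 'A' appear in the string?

step 0: AB
step 1: CAACCA
step 2: BCAACAABBCAA
step 3: CCABCAACAABCAACAACCACCABCAACAA
step 4: BBCAACCABCAACAABCAACAACCABCAACAABCAACAABBCAABBCAACCABCAACAABCAACAA
step 5: CCACCABCAACAABBCAACCABCAACAABCAACAACCABCAACAABCAACAABBCAAC…CAACAACCACCABCAACAABBCAACCABCAACAABCAACAACCABCAACAABCAACAA  (len 156)
step 6: BBCAABBCAACCABCAACAABCAACAACCACCABCAACAABBCAACCABCAACAABCA…AACCABCAACAABCAACAABBCAACCABCAACAABCAACAACCABCAACAABCAACAA  (len 354)
step 7: CCACCABCAACAACCACCABCAACAABBCAACCABCAACAABCAACAACCABCAACAA…AACCABCAACAABCAACAABBCAACCABCAACAABCAACAACCABCAACAABCAACAA  (len 822)
step 8: BBCAABBCAACCABCAACAABCAACAABBCAABBCAACCABCAACAABCAACAACCAC…AACCABCAACAABCAACAABBCAACCABCAACAABCAACAACCABCAACAABCAACAA  (len 1884)
step 9: CCACCABCAACAACCACCABCAACAABBCAACCABCAACAABCAACAACCABCAACAA…AACCABCAACAABCAACAABBCAACCABCAACAABCAACAACCABCAACAABCAACAA  (len 4350)

2175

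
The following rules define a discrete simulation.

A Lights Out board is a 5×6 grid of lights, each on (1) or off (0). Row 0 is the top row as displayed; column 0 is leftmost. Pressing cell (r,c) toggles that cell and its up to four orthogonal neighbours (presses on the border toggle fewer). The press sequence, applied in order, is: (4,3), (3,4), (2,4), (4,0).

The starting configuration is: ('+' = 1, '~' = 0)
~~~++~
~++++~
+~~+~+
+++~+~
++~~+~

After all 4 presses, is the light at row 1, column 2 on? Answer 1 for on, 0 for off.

gen 0: ~~~++~
~++++~
+~~+~+
+++~+~
++~~+~
gen 1: ~~~++~
~++++~
+~~+~+
+++++~
++++~~
gen 2: ~~~++~
~++++~
+~~+++
+++~~+
+++++~
gen 3: ~~~++~
~+++~~
+~~~~~
+++~++
+++++~
gen 4: ~~~++~
~+++~~
+~~~~~
~++~++
~~+++~

1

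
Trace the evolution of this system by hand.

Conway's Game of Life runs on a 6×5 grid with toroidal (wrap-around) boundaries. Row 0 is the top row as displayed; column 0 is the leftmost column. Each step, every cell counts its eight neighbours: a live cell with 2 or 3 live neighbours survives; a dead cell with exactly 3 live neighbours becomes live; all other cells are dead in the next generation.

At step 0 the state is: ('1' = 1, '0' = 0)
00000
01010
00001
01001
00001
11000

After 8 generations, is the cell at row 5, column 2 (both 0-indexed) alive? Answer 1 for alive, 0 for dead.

[0] 00000
01010
00001
01001
00001
11000
[1] 11100
00000
00111
00011
01001
10000
[2] 11000
10001
00101
00000
00011
00101
[3] 01010
00011
10011
00001
00011
01101
[4] 01000
00000
10000
00000
00101
01001
[5] 10000
00000
00000
00000
10010
01110
[6] 01100
00000
00000
00000
01011
11110
[7] 10010
00000
00000
00000
01011
00000
[8] 00000
00000
00000
00000
00000
10110

1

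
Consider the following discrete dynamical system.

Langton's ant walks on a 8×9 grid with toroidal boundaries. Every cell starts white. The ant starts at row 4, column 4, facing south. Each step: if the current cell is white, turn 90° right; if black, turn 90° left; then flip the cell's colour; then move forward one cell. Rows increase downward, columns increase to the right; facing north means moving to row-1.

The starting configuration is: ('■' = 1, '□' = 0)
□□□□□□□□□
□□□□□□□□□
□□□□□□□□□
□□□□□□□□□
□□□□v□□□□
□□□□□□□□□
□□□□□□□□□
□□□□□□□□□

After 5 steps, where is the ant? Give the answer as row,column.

4,5

0) □□□□□□□□□
□□□□□□□□□
□□□□□□□□□
□□□□□□□□□
□□□□v□□□□
□□□□□□□□□
□□□□□□□□□
□□□□□□□□□
1) □□□□□□□□□
□□□□□□□□□
□□□□□□□□□
□□□□□□□□□
□□□<■□□□□
□□□□□□□□□
□□□□□□□□□
□□□□□□□□□
2) □□□□□□□□□
□□□□□□□□□
□□□□□□□□□
□□□^□□□□□
□□□■■□□□□
□□□□□□□□□
□□□□□□□□□
□□□□□□□□□
3) □□□□□□□□□
□□□□□□□□□
□□□□□□□□□
□□□■>□□□□
□□□■■□□□□
□□□□□□□□□
□□□□□□□□□
□□□□□□□□□
4) □□□□□□□□□
□□□□□□□□□
□□□□□□□□□
□□□■■□□□□
□□□■v□□□□
□□□□□□□□□
□□□□□□□□□
□□□□□□□□□
5) □□□□□□□□□
□□□□□□□□□
□□□□□□□□□
□□□■■□□□□
□□□■□>□□□
□□□□□□□□□
□□□□□□□□□
□□□□□□□□□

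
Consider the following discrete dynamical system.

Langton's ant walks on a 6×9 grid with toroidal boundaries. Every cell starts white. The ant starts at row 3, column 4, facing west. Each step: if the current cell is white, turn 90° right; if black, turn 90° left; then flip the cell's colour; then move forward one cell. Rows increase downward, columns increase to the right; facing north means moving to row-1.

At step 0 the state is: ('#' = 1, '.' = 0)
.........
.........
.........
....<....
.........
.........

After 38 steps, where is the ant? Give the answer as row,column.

[0] .........
.........
.........
....<....
.........
.........
[1] .........
.........
....^....
....#....
.........
.........
[2] .........
.........
....#>...
....#....
.........
.........
[3] .........
.........
....##...
....#v...
.........
.........
[4] .........
.........
....##...
....<#...
.........
.........
[5] .........
.........
....##...
.....#...
....v....
.........
[6] .........
.........
....##...
.....#...
...<#....
.........
[7] .........
.........
....##...
...^.#...
...##....
.........
[8] .........
.........
....##...
...#>#...
...##....
.........
[9] .........
.........
....##...
...###...
...#v....
.........
[10] .........
.........
....##...
...###...
...#.>...
.........
[11] .........
.........
....##...
...###...
...#.#...
.....v...
[12] .........
.........
....##...
...###...
...#.#...
....<#...
[13] .........
.........
....##...
...###...
...#^#...
....##...
[14] .........
.........
....##...
...###...
...##>...
....##...
[15] .........
.........
....##...
...##^...
...##....
....##...
[16] .........
.........
....##...
...#<....
...##....
....##...
[17] .........
.........
....##...
...#.....
...#v....
....##...
[18] .........
.........
....##...
...#.....
...#.>...
....##...
[19] .........
.........
....##...
...#.....
...#.#...
....#v...
[20] .........
.........
....##...
...#.....
...#.#...
....#.>..
[21] ......v..
.........
....##...
...#.....
...#.#...
....#.#..
[22] .....<#..
.........
....##...
...#.....
...#.#...
....#.#..
[23] .....##..
.........
....##...
...#.....
...#.#...
....#^#..
[24] .....##..
.........
....##...
...#.....
...#.#...
....##>..
[25] .....##..
.........
....##...
...#.....
...#.#^..
....##...
[26] .....##..
.........
....##...
...#.....
...#.##>.
....##...
[27] .....##..
.........
....##...
...#.....
...#.###.
....##.v.
[28] .....##..
.........
....##...
...#.....
...#.###.
....##<#.
[29] .....##..
.........
....##...
...#.....
...#.#^#.
....####.
[30] .....##..
.........
....##...
...#.....
...#.<.#.
....####.
[31] .....##..
.........
....##...
...#.....
...#...#.
....#v##.
[32] .....##..
.........
....##...
...#.....
...#...#.
....#.>#.
[33] .....##..
.........
....##...
...#.....
...#..^#.
....#..#.
[34] .....##..
.........
....##...
...#.....
...#..#>.
....#..#.
[35] .....##..
.........
....##...
...#...^.
...#..#..
....#..#.
[36] .....##..
.........
....##...
...#...#>
...#..#..
....#..#.
[37] .....##..
.........
....##...
...#...##
...#..#.v
....#..#.
[38] .....##..
.........
....##...
...#...##
...#..#<#
....#..#.

4,7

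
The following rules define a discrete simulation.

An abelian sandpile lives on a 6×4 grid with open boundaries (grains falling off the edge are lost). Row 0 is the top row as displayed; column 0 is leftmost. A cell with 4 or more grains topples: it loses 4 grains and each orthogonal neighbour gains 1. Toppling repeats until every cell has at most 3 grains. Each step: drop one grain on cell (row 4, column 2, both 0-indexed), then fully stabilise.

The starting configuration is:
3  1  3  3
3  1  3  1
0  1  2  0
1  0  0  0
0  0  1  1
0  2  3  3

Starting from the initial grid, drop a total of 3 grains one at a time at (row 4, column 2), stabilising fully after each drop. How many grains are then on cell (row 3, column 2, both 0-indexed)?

1

k=0  3  1  3  3
3  1  3  1
0  1  2  0
1  0  0  0
0  0  1  1
0  2  3  3
k=1  3  1  3  3
3  1  3  1
0  1  2  0
1  0  0  0
0  0  2  1
0  2  3  3
k=2  3  1  3  3
3  1  3  1
0  1  2  0
1  0  0  0
0  0  3  1
0  2  3  3
k=3  3  1  3  3
3  1  3  1
0  1  2  0
1  0  1  0
0  1  1  3
0  3  1  0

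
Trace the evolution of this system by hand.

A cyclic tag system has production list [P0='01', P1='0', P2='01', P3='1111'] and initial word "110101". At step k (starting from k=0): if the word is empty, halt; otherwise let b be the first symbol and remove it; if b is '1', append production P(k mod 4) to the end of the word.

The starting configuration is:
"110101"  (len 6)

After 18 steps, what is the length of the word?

gen 0: "110101"  (len 6)
gen 1: "1010101"  (len 7)
gen 2: "0101010"  (len 7)
gen 3: "101010"  (len 6)
gen 4: "010101111"  (len 9)
gen 5: "10101111"  (len 8)
gen 6: "01011110"  (len 8)
gen 7: "1011110"  (len 7)
gen 8: "0111101111"  (len 10)
gen 9: "111101111"  (len 9)
gen 10: "111011110"  (len 9)
gen 11: "1101111001"  (len 10)
gen 12: "1011110011111"  (len 13)
gen 13: "01111001111101"  (len 14)
gen 14: "1111001111101"  (len 13)
gen 15: "11100111110101"  (len 14)
gen 16: "11001111101011111"  (len 17)
gen 17: "100111110101111101"  (len 18)
gen 18: "001111101011111010"  (len 18)

18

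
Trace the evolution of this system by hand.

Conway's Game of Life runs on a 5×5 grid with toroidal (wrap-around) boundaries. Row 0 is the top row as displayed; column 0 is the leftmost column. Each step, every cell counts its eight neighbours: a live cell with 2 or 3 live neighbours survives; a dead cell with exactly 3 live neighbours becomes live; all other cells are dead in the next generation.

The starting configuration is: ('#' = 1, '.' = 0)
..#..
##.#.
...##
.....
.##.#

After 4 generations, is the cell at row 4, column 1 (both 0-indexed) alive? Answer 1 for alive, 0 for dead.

1

t=0: ..#..
##.#.
...##
.....
.##.#
t=1: ....#
##.#.
#.###
#.#.#
.###.
t=2: ....#
.#...
.....
.....
.##..
t=3: ###..
.....
.....
.....
.....
t=4: .#...
.#...
.....
.....
.#...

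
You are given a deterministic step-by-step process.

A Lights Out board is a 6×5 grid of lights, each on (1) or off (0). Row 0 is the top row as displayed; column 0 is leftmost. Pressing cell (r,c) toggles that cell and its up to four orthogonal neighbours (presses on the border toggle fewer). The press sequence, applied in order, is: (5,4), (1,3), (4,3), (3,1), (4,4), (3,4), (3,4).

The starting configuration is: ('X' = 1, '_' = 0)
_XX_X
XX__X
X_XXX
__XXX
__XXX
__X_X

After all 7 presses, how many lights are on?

step 0: _XX_X
XX__X
X_XXX
__XXX
__XXX
__X_X
step 1: _XX_X
XX__X
X_XXX
__XXX
__XX_
__XX_
step 2: _XXXX
XXXX_
X_X_X
__XXX
__XX_
__XX_
step 3: _XXXX
XXXX_
X_X_X
__X_X
____X
__X__
step 4: _XXXX
XXXX_
XXX_X
XX__X
_X__X
__X__
step 5: _XXXX
XXXX_
XXX_X
XX___
_X_X_
__X_X
step 6: _XXXX
XXXX_
XXX__
XX_XX
_X_XX
__X_X
step 7: _XXXX
XXXX_
XXX_X
XX___
_X_X_
__X_X

18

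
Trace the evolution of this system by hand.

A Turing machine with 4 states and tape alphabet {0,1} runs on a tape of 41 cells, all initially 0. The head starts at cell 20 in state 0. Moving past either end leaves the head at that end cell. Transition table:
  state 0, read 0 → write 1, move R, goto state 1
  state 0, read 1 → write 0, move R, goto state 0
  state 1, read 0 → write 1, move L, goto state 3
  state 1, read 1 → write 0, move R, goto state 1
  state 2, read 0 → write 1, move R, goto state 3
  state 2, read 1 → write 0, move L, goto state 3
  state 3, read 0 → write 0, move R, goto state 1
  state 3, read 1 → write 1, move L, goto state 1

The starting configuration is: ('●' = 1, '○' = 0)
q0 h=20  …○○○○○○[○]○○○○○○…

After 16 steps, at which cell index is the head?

24

[0] q0 h=20  …○○○○○○[○]○○○○○○…
[1] q1 h=21  …○○○○○●[○]○○○○○○…
[2] q3 h=20  …○○○○○○[●]●○○○○○…
[3] q1 h=19  …○○○○○○[○]●●○○○○…
[4] q3 h=18  …○○○○○○[○]●●●○○○…
[5] q1 h=19  …○○○○○○[●]●●○○○○…
[6] q1 h=20  …○○○○○○[●]●○○○○○…
[7] q1 h=21  …○○○○○○[●]○○○○○○…
[8] q1 h=22  …○○○○○○[○]○○○○○○…
[9] q3 h=21  …○○○○○○[○]●○○○○○…
[10] q1 h=22  …○○○○○○[●]○○○○○○…
[11] q1 h=23  …○○○○○○[○]○○○○○○…
[12] q3 h=22  …○○○○○○[○]●○○○○○…
[13] q1 h=23  …○○○○○○[●]○○○○○○…
[14] q1 h=24  …○○○○○○[○]○○○○○○…
[15] q3 h=23  …○○○○○○[○]●○○○○○…
[16] q1 h=24  …○○○○○○[●]○○○○○○…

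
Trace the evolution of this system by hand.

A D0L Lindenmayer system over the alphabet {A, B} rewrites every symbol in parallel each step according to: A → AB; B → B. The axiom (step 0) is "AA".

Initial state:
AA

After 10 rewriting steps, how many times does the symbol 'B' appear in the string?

20

0) AA
1) ABAB
2) ABBABB
3) ABBBABBB
4) ABBBBABBBB
5) ABBBBBABBBBB
6) ABBBBBBABBBBBB
7) ABBBBBBBABBBBBBB
8) ABBBBBBBBABBBBBBBB
9) ABBBBBBBBBABBBBBBBBB
10) ABBBBBBBBBBABBBBBBBBBB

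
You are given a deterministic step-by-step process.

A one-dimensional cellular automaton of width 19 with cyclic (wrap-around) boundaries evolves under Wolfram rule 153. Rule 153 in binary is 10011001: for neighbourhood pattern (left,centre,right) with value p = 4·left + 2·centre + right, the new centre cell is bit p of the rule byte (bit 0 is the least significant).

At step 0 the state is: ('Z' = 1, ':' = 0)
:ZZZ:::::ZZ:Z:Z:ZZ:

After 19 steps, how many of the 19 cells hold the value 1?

13

gen 0: :ZZZ:::::ZZ:Z:Z:ZZ:
gen 1: :ZZ:ZZZZ:Z::::::Z:Z
gen 2: :Z::ZZZ:::ZZZZZ::::
gen 3: ::Z:ZZ:ZZ:ZZZZ:ZZZZ
gen 4: Z:::Z::Z::ZZZ::ZZZ:
gen 5: :ZZ::Z::Z:ZZ:Z:ZZ::
gen 6: :Z:Z::Z:::Z::::Z:ZZ
gen 7: ::::Z::ZZ::ZZZ:::Z:
gen 8: ZZZ::Z:Z:Z:ZZ:ZZ::Z
gen 9: ZZ:Z:::::::Z::Z:Z:Z
gen 10: Z:::ZZZZZZ::Z:::::Z
gen 11: :ZZ:ZZZZZ:Z::ZZZZ:Z
gen 12: :Z::ZZZZ:::Z:ZZZ:::
gen 13: ::Z:ZZZ:ZZ:::ZZ:ZZZ
gen 14: Z:::ZZ::Z:ZZ:Z::ZZ:
gen 15: :ZZ:Z:Z:::Z:::Z:Z::
gen 16: :Z:::::ZZ::ZZ::::ZZ
gen 17: ::ZZZZ:Z:Z:Z:ZZZ:Z:
gen 18: Z:ZZZ::::::::ZZ:::Z
gen 19: ::ZZ:ZZZZZZZ:Z:ZZ:Z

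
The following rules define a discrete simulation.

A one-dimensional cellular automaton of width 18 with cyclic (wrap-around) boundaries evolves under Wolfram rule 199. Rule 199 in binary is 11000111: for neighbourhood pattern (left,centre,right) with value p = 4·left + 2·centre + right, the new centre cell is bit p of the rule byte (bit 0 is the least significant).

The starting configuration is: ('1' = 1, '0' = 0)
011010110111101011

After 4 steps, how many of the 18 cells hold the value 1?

11

0) 011010110111101011
1) 001010010011101001
2) 011010110101101011
3) 001010010100101001
4) 011010110101101011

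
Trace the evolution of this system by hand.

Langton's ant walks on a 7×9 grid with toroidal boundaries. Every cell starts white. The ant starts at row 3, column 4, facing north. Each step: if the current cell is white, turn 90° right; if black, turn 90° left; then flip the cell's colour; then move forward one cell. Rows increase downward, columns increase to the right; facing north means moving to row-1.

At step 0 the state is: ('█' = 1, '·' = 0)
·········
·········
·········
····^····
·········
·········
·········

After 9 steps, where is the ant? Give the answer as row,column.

3,3

0) ·········
·········
·········
····^····
·········
·········
·········
1) ·········
·········
·········
····█>···
·········
·········
·········
2) ·········
·········
·········
····██···
·····v···
·········
·········
3) ·········
·········
·········
····██···
····<█···
·········
·········
4) ·········
·········
·········
····^█···
····██···
·········
·········
5) ·········
·········
·········
···<·█···
····██···
·········
·········
6) ·········
·········
···^·····
···█·█···
····██···
·········
·········
7) ·········
·········
···█>····
···█·█···
····██···
·········
·········
8) ·········
·········
···██····
···█v█···
····██···
·········
·········
9) ·········
·········
···██····
···<██···
····██···
·········
·········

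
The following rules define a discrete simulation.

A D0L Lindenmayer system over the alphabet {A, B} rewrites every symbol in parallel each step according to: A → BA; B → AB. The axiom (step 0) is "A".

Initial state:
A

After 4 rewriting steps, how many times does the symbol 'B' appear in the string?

8

gen 0: A
gen 1: BA
gen 2: ABBA
gen 3: BAABABBA
gen 4: ABBABAABBAABABBA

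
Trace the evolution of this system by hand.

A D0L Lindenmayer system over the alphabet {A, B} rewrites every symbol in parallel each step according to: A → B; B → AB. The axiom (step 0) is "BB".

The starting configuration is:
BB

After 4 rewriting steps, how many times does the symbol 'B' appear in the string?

step 0: BB
step 1: ABAB
step 2: BABBAB
step 3: ABBABABBAB
step 4: BABABBABBABABBAB

10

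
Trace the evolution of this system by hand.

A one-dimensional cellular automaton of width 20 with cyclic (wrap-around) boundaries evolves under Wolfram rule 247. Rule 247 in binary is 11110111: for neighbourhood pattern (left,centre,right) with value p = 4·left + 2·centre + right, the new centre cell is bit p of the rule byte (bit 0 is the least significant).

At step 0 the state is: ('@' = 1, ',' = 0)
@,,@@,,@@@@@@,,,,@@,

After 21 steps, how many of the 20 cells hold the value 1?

gen 0: @,,@@,,@@@@@@,,,,@@,
gen 1: @@@,@@@,@@@@@@@@@,@@
gen 2: @@@@,@@@,@@@@@@@@@,@
gen 3: @@@@@,@@@,@@@@@@@@@,
gen 4: ,@@@@@,@@@,@@@@@@@@@
gen 5: @,@@@@@,@@@,@@@@@@@@
gen 6: @@,@@@@@,@@@,@@@@@@@
gen 7: @@@,@@@@@,@@@,@@@@@@
gen 8: @@@@,@@@@@,@@@,@@@@@
gen 9: @@@@@,@@@@@,@@@,@@@@
gen 10: @@@@@@,@@@@@,@@@,@@@
gen 11: @@@@@@@,@@@@@,@@@,@@
gen 12: @@@@@@@@,@@@@@,@@@,@
gen 13: @@@@@@@@@,@@@@@,@@@,
gen 14: ,@@@@@@@@@,@@@@@,@@@
gen 15: @,@@@@@@@@@,@@@@@,@@
gen 16: @@,@@@@@@@@@,@@@@@,@
gen 17: @@@,@@@@@@@@@,@@@@@,
gen 18: ,@@@,@@@@@@@@@,@@@@@
gen 19: @,@@@,@@@@@@@@@,@@@@
gen 20: @@,@@@,@@@@@@@@@,@@@
gen 21: @@@,@@@,@@@@@@@@@,@@

17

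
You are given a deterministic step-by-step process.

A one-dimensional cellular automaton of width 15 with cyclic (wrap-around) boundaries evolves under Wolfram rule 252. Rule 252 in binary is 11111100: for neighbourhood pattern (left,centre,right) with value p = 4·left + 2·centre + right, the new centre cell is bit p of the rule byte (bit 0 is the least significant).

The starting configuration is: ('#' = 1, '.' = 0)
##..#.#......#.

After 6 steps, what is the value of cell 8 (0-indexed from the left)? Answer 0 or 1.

1

gen 0: ##..#.#......#.
gen 1: ###.####.....##
gen 2: #########....##
gen 3: ##########...##
gen 4: ###########..##
gen 5: ############.##
gen 6: ###############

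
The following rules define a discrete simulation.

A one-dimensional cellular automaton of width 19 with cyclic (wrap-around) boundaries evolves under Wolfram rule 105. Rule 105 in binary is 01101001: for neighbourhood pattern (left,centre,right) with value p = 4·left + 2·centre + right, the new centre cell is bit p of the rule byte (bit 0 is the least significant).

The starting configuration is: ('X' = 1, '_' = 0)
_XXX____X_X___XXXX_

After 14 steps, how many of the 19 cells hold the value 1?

7

step 0: _XXX____X_X___XXXX_
step 1: _X_X_XX__X__X_X__X_
step 2: __X_XXX______X_____
step 3: X__XX_X_XXXX___XXXX
step 4: X__XXX_XX__X_X_X___
step 5: ___X_XXXX___X_X__X_
step 6: XX__XX__X_X__X_____
step 7: XX__XX___X_____XXX_
step 8: XX__XX_X___XXX_X_XX
step 9: _X__XXX__X_X_XX_XX_
step 10: ____X_X___X_XXXXXX_
step 11: XXX__X__X__XX____X_
step 12: X_X________XX_XX__X
step 13: XX__XXXXXX_XXXXX__X
step 14: _X__X____XXX___X__X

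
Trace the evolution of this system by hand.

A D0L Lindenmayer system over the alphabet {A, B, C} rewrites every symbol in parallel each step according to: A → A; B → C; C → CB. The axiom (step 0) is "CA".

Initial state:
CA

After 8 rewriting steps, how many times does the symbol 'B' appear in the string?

21

t=0: CA
t=1: CBA
t=2: CBCA
t=3: CBCCBA
t=4: CBCCBCBCA
t=5: CBCCBCBCCBCCBA
t=6: CBCCBCBCCBCCBCBCCBCBCA
t=7: CBCCBCBCCBCCBCBCCBCBCCBCCBCBCCBCCBA
t=8: CBCCBCBCCBCCBCBCCBCBCCBCCBCBCCBCCBCBCCBCBCCBCCBCBCCBCBCA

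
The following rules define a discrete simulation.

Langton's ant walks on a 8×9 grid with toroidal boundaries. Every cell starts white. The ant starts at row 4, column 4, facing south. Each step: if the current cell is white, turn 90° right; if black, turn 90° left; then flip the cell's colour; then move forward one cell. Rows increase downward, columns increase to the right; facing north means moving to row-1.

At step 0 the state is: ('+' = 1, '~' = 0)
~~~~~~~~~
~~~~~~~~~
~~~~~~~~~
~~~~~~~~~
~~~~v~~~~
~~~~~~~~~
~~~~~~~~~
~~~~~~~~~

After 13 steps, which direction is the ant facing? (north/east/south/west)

[0] ~~~~~~~~~
~~~~~~~~~
~~~~~~~~~
~~~~~~~~~
~~~~v~~~~
~~~~~~~~~
~~~~~~~~~
~~~~~~~~~
[1] ~~~~~~~~~
~~~~~~~~~
~~~~~~~~~
~~~~~~~~~
~~~<+~~~~
~~~~~~~~~
~~~~~~~~~
~~~~~~~~~
[2] ~~~~~~~~~
~~~~~~~~~
~~~~~~~~~
~~~^~~~~~
~~~++~~~~
~~~~~~~~~
~~~~~~~~~
~~~~~~~~~
[3] ~~~~~~~~~
~~~~~~~~~
~~~~~~~~~
~~~+>~~~~
~~~++~~~~
~~~~~~~~~
~~~~~~~~~
~~~~~~~~~
[4] ~~~~~~~~~
~~~~~~~~~
~~~~~~~~~
~~~++~~~~
~~~+v~~~~
~~~~~~~~~
~~~~~~~~~
~~~~~~~~~
[5] ~~~~~~~~~
~~~~~~~~~
~~~~~~~~~
~~~++~~~~
~~~+~>~~~
~~~~~~~~~
~~~~~~~~~
~~~~~~~~~
[6] ~~~~~~~~~
~~~~~~~~~
~~~~~~~~~
~~~++~~~~
~~~+~+~~~
~~~~~v~~~
~~~~~~~~~
~~~~~~~~~
[7] ~~~~~~~~~
~~~~~~~~~
~~~~~~~~~
~~~++~~~~
~~~+~+~~~
~~~~<+~~~
~~~~~~~~~
~~~~~~~~~
[8] ~~~~~~~~~
~~~~~~~~~
~~~~~~~~~
~~~++~~~~
~~~+^+~~~
~~~~++~~~
~~~~~~~~~
~~~~~~~~~
[9] ~~~~~~~~~
~~~~~~~~~
~~~~~~~~~
~~~++~~~~
~~~++>~~~
~~~~++~~~
~~~~~~~~~
~~~~~~~~~
[10] ~~~~~~~~~
~~~~~~~~~
~~~~~~~~~
~~~++^~~~
~~~++~~~~
~~~~++~~~
~~~~~~~~~
~~~~~~~~~
[11] ~~~~~~~~~
~~~~~~~~~
~~~~~~~~~
~~~+++>~~
~~~++~~~~
~~~~++~~~
~~~~~~~~~
~~~~~~~~~
[12] ~~~~~~~~~
~~~~~~~~~
~~~~~~~~~
~~~++++~~
~~~++~v~~
~~~~++~~~
~~~~~~~~~
~~~~~~~~~
[13] ~~~~~~~~~
~~~~~~~~~
~~~~~~~~~
~~~++++~~
~~~++<+~~
~~~~++~~~
~~~~~~~~~
~~~~~~~~~

west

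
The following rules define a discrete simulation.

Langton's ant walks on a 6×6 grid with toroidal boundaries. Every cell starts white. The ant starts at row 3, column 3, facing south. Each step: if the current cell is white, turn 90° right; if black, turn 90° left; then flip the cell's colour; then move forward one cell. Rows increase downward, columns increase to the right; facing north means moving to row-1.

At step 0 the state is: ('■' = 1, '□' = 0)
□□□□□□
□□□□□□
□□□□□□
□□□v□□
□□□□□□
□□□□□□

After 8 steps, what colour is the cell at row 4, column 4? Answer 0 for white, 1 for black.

1

0) □□□□□□
□□□□□□
□□□□□□
□□□v□□
□□□□□□
□□□□□□
1) □□□□□□
□□□□□□
□□□□□□
□□<■□□
□□□□□□
□□□□□□
2) □□□□□□
□□□□□□
□□^□□□
□□■■□□
□□□□□□
□□□□□□
3) □□□□□□
□□□□□□
□□■>□□
□□■■□□
□□□□□□
□□□□□□
4) □□□□□□
□□□□□□
□□■■□□
□□■v□□
□□□□□□
□□□□□□
5) □□□□□□
□□□□□□
□□■■□□
□□■□>□
□□□□□□
□□□□□□
6) □□□□□□
□□□□□□
□□■■□□
□□■□■□
□□□□v□
□□□□□□
7) □□□□□□
□□□□□□
□□■■□□
□□■□■□
□□□<■□
□□□□□□
8) □□□□□□
□□□□□□
□□■■□□
□□■^■□
□□□■■□
□□□□□□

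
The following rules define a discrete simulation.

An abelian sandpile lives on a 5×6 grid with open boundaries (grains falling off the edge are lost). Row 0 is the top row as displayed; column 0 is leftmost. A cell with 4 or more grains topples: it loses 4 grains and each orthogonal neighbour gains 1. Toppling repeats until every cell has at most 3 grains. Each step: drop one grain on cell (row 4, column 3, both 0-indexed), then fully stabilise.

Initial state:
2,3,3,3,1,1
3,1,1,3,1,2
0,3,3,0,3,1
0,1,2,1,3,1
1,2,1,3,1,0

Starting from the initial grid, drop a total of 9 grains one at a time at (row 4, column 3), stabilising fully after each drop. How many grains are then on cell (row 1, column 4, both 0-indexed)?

2

[0] 2,3,3,3,1,1
3,1,1,3,1,2
0,3,3,0,3,1
0,1,2,1,3,1
1,2,1,3,1,0
[1] 2,3,3,3,1,1
3,1,1,3,1,2
0,3,3,0,3,1
0,1,2,2,3,1
1,2,2,0,2,0
[2] 2,3,3,3,1,1
3,1,1,3,1,2
0,3,3,0,3,1
0,1,2,2,3,1
1,2,2,1,2,0
[3] 2,3,3,3,1,1
3,1,1,3,1,2
0,3,3,0,3,1
0,1,2,2,3,1
1,2,2,2,2,0
[4] 2,3,3,3,1,1
3,1,1,3,1,2
0,3,3,0,3,1
0,1,2,2,3,1
1,2,2,3,2,0
[5] 2,3,3,3,1,1
3,1,1,3,1,2
0,3,3,0,3,1
0,1,2,3,3,1
1,2,3,0,3,0
[6] 2,3,3,3,1,1
3,1,1,3,1,2
0,3,3,0,3,1
0,1,2,3,3,1
1,2,3,1,3,0
[7] 2,3,3,3,1,1
3,1,1,3,1,2
0,3,3,0,3,1
0,1,2,3,3,1
1,2,3,2,3,0
[8] 2,3,3,3,1,1
3,1,1,3,1,2
0,3,3,0,3,1
0,1,2,3,3,1
1,2,3,3,3,0
[9] 2,3,3,3,1,1
3,2,2,3,2,2
1,0,1,3,0,2
0,3,1,2,2,2
1,3,1,3,1,1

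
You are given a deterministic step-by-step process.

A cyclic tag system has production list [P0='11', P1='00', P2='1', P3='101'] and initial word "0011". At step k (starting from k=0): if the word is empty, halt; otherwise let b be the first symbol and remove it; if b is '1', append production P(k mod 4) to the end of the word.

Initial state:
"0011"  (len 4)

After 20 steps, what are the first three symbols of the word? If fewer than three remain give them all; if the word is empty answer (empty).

0) "0011"  (len 4)
1) "011"  (len 3)
2) "11"  (len 2)
3) "11"  (len 2)
4) "1101"  (len 4)
5) "10111"  (len 5)
6) "011100"  (len 6)
7) "11100"  (len 5)
8) "1100101"  (len 7)
9) "10010111"  (len 8)
10) "001011100"  (len 9)
11) "01011100"  (len 8)
12) "1011100"  (len 7)
13) "01110011"  (len 8)
14) "1110011"  (len 7)
15) "1100111"  (len 7)
16) "100111101"  (len 9)
17) "0011110111"  (len 10)
18) "011110111"  (len 9)
19) "11110111"  (len 8)
20) "1110111101"  (len 10)

111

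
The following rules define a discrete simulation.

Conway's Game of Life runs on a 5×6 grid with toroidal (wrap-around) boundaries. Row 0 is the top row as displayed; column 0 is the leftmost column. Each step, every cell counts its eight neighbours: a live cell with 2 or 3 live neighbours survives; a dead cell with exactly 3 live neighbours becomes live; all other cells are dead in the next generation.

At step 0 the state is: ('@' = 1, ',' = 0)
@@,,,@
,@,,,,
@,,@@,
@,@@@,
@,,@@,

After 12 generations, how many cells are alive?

17

k=0  @@,,,@
,@,,,,
@,,@@,
@,@@@,
@,,@@,
k=1  ,@@,@@
,@@,@,
@,,,@,
@,@,,,
,,,,,,
k=2  @@@,@@
,,@,@,
@,@,,,
,@,,,@
@,@@,@
k=3  ,,,,,,
,,@,@,
@,@@,@
,,,@@@
,,,@,,
k=4  ,,,@,,
,@@,@@
@@@,,,
@,,,,@
,,,@,,
k=5  ,,,@,,
,,,,@@
,,@@@,
@,@,,@
,,,,@,
k=6  ,,,@,@
,,@,,@
@@@,,,
,@@,,@
,,,@@@
k=7  @,@@,@
,,@@@@
,,,@,@
,,,,,@
,,,@,@
k=8  @@,,,,
,@,,,,
@,@@,@
@,,,,@
,,@@,@
k=9  @@,,,,
,,,,,@
,,@,@@
,,,,,,
,,@,@@
k=10  @@,,@,
,@,,@@
,,,,@@
,,,,,,
@@,,,@
k=11  ,,@,@,
,@,@,,
@,,,@@
,,,,@,
,@,,,@
k=12  @@@@@,
@@@@,,
@,,@@@
,,,,@,
,,,@@@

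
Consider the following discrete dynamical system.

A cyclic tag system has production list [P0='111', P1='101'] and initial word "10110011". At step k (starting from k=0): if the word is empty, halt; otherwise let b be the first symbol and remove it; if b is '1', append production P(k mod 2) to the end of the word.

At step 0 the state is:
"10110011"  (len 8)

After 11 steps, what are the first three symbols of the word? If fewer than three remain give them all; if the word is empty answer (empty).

111

gen 0: "10110011"  (len 8)
gen 1: "0110011111"  (len 10)
gen 2: "110011111"  (len 9)
gen 3: "10011111111"  (len 11)
gen 4: "0011111111101"  (len 13)
gen 5: "011111111101"  (len 12)
gen 6: "11111111101"  (len 11)
gen 7: "1111111101111"  (len 13)
gen 8: "111111101111101"  (len 15)
gen 9: "11111101111101111"  (len 17)
gen 10: "1111101111101111101"  (len 19)
gen 11: "111101111101111101111"  (len 21)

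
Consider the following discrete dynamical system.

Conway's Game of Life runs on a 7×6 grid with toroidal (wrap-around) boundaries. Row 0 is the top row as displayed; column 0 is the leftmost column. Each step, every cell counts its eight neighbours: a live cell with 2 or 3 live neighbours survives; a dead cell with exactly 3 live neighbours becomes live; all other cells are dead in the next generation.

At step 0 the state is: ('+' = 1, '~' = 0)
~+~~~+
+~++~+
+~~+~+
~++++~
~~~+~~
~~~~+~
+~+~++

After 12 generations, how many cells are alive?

gen 0: ~+~~~+
+~++~+
+~~+~+
~++++~
~~~+~~
~~~~+~
+~+~++
gen 1: ~~~~~~
~~++~~
~~~~~~
++~~~+
~~~~~~
~~~~+~
++~++~
gen 2: ~+~~+~
~~~~~~
+++~~~
+~~~~~
+~~~~+
~~~+++
~~~+++
gen 3: ~~~+++
+~+~~~
++~~~~
~~~~~~
+~~~~~
~~~+~~
+~+~~~
gen 4: +~++++
+~+++~
++~~~~
++~~~~
~~~~~~
~+~~~~
~~+~~+
gen 5: +~~~~~
~~~~~~
~~~+~~
++~~~~
++~~~~
~~~~~~
~~+~~+
gen 6: ~~~~~~
~~~~~~
~~~~~~
+++~~~
++~~~~
++~~~~
~~~~~~
gen 7: ~~~~~~
~~~~~~
~+~~~~
+~+~~~
~~~~~+
++~~~~
~~~~~~
gen 8: ~~~~~~
~~~~~~
~+~~~~
++~~~~
~~~~~+
+~~~~~
~~~~~~
gen 9: ~~~~~~
~~~~~~
++~~~~
++~~~~
~+~~~+
~~~~~~
~~~~~~
gen 10: ~~~~~~
~~~~~~
++~~~~
~~+~~+
~+~~~~
~~~~~~
~~~~~~
gen 11: ~~~~~~
~~~~~~
++~~~~
~~+~~~
~~~~~~
~~~~~~
~~~~~~
gen 12: ~~~~~~
~~~~~~
~+~~~~
~+~~~~
~~~~~~
~~~~~~
~~~~~~

2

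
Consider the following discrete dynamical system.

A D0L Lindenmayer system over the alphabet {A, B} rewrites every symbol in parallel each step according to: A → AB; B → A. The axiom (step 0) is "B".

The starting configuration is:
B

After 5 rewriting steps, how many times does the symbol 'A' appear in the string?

0) B
1) A
2) AB
3) ABA
4) ABAAB
5) ABAABABA

5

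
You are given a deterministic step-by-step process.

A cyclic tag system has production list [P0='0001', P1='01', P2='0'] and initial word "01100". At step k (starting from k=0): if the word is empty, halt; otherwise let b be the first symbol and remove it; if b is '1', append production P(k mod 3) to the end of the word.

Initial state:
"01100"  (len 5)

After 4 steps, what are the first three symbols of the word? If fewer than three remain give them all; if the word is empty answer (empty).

001

gen 0: "01100"  (len 5)
gen 1: "1100"  (len 4)
gen 2: "10001"  (len 5)
gen 3: "00010"  (len 5)
gen 4: "0010"  (len 4)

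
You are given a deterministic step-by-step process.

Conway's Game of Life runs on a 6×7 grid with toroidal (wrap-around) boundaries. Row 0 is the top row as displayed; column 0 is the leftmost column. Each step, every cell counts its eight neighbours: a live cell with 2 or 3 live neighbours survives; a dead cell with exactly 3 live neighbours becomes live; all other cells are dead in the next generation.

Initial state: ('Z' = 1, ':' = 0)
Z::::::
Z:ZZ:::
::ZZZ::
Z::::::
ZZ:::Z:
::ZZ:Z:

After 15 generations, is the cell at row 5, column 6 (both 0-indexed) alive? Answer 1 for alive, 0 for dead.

t=0: Z::::::
Z:ZZ:::
::ZZZ::
Z::::::
ZZ:::Z:
::ZZ:Z:
t=1: ::::Z:Z
::Z:Z::
::Z:Z::
Z:ZZZ:Z
ZZZ:Z::
Z:Z:Z::
t=2: :Z::Z::
::::Z::
::Z:Z::
Z:::Z:Z
::::Z::
Z:Z:Z:Z
t=3: ZZ::Z::
::::ZZ:
::::Z::
::::Z::
:Z::Z::
ZZ::Z::
t=4: ZZ:ZZ:Z
:::ZZZ:
:::ZZ::
:::ZZZ:
ZZ:ZZZ:
::ZZZZ:
t=5: ZZ::::Z
Z:::::Z
::Z::::
::::::Z
:Z:::::
:::::::
t=6: :Z::::Z
::::::Z
Z:::::Z
:::::::
:::::::
:Z:::::
t=7: :::::::
:::::ZZ
Z:::::Z
:::::::
:::::::
Z::::::
t=8: ::::::Z
Z::::ZZ
Z::::ZZ
:::::::
:::::::
:::::::
t=9: Z::::ZZ
:::::::
Z::::Z:
::::::Z
:::::::
:::::::
t=10: ::::::Z
Z::::Z:
::::::Z
::::::Z
:::::::
::::::Z
t=11: Z::::ZZ
Z::::Z:
Z::::ZZ
:::::::
:::::::
:::::::
t=12: Z::::Z:
:Z::Z::
Z::::Z:
::::::Z
:::::::
::::::Z
t=13: Z::::ZZ
ZZ::ZZ:
Z::::ZZ
::::::Z
:::::::
::::::Z
t=14: :Z::Z::
:Z::Z::
:Z::Z::
Z::::ZZ
:::::::
Z::::ZZ
t=15: :Z::Z:Z
ZZZZZZ:
:Z::Z:Z
Z::::ZZ
:::::::
Z::::ZZ

1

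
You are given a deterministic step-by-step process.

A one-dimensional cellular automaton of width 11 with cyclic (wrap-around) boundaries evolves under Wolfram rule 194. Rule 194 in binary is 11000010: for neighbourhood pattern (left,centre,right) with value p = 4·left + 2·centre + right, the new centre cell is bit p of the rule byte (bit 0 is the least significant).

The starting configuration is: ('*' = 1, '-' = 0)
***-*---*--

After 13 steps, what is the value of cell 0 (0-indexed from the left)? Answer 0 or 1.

step 0: ***-*---*--
step 1: -**----*--*
step 2: --*---*--*-
step 3: -*---*--*--
step 4: *---*--*---
step 5: ---*--*---*
step 6: --*--*---*-
step 7: -*--*---*--
step 8: *--*---*---
step 9: --*---*---*
step 10: -*---*---*-
step 11: *---*---*--
step 12: ---*---*--*
step 13: --*---*--*-

0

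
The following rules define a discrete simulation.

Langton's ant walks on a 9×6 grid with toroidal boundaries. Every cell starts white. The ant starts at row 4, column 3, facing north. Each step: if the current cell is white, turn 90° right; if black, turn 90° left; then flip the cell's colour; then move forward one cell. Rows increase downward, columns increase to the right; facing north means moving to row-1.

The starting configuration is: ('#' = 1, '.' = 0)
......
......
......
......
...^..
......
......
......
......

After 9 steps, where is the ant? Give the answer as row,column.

0) ......
......
......
......
...^..
......
......
......
......
1) ......
......
......
......
...#>.
......
......
......
......
2) ......
......
......
......
...##.
....v.
......
......
......
3) ......
......
......
......
...##.
...<#.
......
......
......
4) ......
......
......
......
...^#.
...##.
......
......
......
5) ......
......
......
......
..<.#.
...##.
......
......
......
6) ......
......
......
..^...
..#.#.
...##.
......
......
......
7) ......
......
......
..#>..
..#.#.
...##.
......
......
......
8) ......
......
......
..##..
..#v#.
...##.
......
......
......
9) ......
......
......
..##..
..<##.
...##.
......
......
......

4,2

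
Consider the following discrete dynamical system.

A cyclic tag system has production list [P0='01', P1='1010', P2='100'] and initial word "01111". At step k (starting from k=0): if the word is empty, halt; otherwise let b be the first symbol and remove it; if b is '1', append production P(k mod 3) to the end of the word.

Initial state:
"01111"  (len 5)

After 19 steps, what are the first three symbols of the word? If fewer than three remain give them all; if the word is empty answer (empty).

t=0: "01111"  (len 5)
t=1: "1111"  (len 4)
t=2: "1111010"  (len 7)
t=3: "111010100"  (len 9)
t=4: "1101010001"  (len 10)
t=5: "1010100011010"  (len 13)
t=6: "010100011010100"  (len 15)
t=7: "10100011010100"  (len 14)
t=8: "01000110101001010"  (len 17)
t=9: "1000110101001010"  (len 16)
t=10: "00011010100101001"  (len 17)
t=11: "0011010100101001"  (len 16)
t=12: "011010100101001"  (len 15)
t=13: "11010100101001"  (len 14)
t=14: "10101001010011010"  (len 17)
t=15: "0101001010011010100"  (len 19)
t=16: "101001010011010100"  (len 18)
t=17: "010010100110101001010"  (len 21)
t=18: "10010100110101001010"  (len 20)
t=19: "001010011010100101001"  (len 21)

001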